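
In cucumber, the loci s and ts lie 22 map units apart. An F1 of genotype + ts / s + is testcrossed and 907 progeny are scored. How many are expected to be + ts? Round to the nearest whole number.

A map distance of 22 map units corresponds to a recombination frequency of 0.220.
The F1 is + ts / s +, so + ts is a parental gamete class with expected frequency (1 − r)/2 = 0.780/2 = 0.3900.
Expected number = 0.3900 × 907 = 353.73 ≈ 354.

354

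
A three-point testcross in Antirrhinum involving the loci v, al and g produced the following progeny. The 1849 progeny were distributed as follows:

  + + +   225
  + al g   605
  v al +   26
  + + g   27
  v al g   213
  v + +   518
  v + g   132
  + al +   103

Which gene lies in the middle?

al

The two most frequent reciprocal classes, + al g and v + +, are the parental types, so the F1 was + al g / v + +.
The two rarest classes, + + g and v al +, are the double crossovers. Comparing them with the parentals, only the al allele has switched, so al is the middle locus and the order is g – al – v.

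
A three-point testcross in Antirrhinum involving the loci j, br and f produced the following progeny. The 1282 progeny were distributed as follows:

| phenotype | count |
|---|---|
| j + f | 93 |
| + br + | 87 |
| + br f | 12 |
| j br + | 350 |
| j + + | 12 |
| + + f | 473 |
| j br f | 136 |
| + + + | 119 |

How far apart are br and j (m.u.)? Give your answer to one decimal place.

15.9 m.u.

The two most frequent reciprocal classes, j br + and + + f, are the parental types, so the F1 was j br + / + + f.
The two rarest classes, j + + and + br f, are the double crossovers. Comparing them with the parentals, only the br allele has switched, so br is the middle locus and the order is j – br – f.
Crossovers in the j–br interval produce the single-crossover classes + br + and j + f (87 + 93 = 180) plus the double crossovers (24).
RF(j–br) = (180 + 24) / 1282 = 204/1282 = 0.1591 → 15.9 m.u.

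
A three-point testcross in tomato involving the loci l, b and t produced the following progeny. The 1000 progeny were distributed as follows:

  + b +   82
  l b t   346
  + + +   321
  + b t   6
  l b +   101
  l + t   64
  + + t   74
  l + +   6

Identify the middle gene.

l

The two most frequent reciprocal classes, + + + and l b t, are the parental types, so the F1 was + + + / l b t.
The two rarest classes, l + + and + b t, are the double crossovers. Comparing them with the parentals, only the l allele has switched, so l is the middle locus and the order is b – l – t.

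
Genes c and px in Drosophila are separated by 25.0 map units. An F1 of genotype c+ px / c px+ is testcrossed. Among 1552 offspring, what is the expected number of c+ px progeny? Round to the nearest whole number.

A map distance of 25.0 map units corresponds to a recombination frequency of 0.250.
The F1 is c+ px / c px+, so c+ px is a parental gamete class with expected frequency (1 − r)/2 = 0.750/2 = 0.3750.
Expected number = 0.3750 × 1552 = 582.00 ≈ 582.

582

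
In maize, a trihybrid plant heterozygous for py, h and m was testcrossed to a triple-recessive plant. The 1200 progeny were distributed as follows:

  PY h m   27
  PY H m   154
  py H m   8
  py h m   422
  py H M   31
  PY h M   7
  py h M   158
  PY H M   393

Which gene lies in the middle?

The two most frequent reciprocal classes, PY H M and py h m, are the parental types, so the F1 was PY H M / py h m.
The two rarest classes, PY h M and py H m, are the double crossovers. Comparing them with the parentals, only the h allele has switched, so h is the middle locus and the order is py – h – m.

h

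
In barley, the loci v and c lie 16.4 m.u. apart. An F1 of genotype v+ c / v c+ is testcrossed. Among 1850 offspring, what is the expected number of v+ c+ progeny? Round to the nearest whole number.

A map distance of 16.4 m.u. corresponds to a recombination frequency of 0.164.
The F1 is v+ c / v c+, so v+ c+ is a recombinant gamete class with expected frequency r/2 = 0.164/2 = 0.0820.
Expected number = 0.0820 × 1850 = 151.70 ≈ 152.

152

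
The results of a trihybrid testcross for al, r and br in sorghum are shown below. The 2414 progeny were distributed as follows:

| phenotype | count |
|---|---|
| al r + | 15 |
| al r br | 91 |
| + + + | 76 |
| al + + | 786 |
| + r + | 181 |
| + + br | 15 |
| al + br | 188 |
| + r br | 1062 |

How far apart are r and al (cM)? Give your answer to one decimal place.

The two most frequent reciprocal classes, al + + and + r br, are the parental types, so the F1 was al + + / + r br.
The two rarest classes, al r + and + + br, are the double crossovers. Comparing them with the parentals, only the r allele has switched, so r is the middle locus and the order is al – r – br.
Crossovers in the al–r interval produce the single-crossover classes + + + and al r br (76 + 91 = 167) plus the double crossovers (30).
RF(al–r) = (167 + 30) / 2414 = 197/2414 = 0.0816 → 8.2 cM.

8.2 cM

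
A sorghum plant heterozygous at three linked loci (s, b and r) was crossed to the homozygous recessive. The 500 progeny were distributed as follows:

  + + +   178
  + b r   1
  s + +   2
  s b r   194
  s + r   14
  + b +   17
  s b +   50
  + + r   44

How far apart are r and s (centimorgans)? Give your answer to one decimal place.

The two most frequent reciprocal classes, s b r and + + +, are the parental types, so the F1 was s b r / + + +.
The two rarest classes, + b r and s + +, are the double crossovers. Comparing them with the parentals, only the s allele has switched, so s is the middle locus and the order is b – s – r.
Crossovers in the s–r interval produce the single-crossover classes s b + and + + r (50 + 44 = 94) plus the double crossovers (3).
RF(s–r) = (94 + 3) / 500 = 97/500 = 0.1940 → 19.4 centimorgans.

19.4 centimorgans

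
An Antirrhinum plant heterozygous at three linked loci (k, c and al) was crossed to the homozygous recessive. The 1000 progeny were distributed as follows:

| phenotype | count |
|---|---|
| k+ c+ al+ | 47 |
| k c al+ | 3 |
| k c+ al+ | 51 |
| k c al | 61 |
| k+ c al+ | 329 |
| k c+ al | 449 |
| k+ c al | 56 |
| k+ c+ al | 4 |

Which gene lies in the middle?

k

The two most frequent reciprocal classes, k+ c al+ and k c+ al, are the parental types, so the F1 was k+ c al+ / k c+ al.
The two rarest classes, k c al+ and k+ c+ al, are the double crossovers. Comparing them with the parentals, only the k allele has switched, so k is the middle locus and the order is al – k – c.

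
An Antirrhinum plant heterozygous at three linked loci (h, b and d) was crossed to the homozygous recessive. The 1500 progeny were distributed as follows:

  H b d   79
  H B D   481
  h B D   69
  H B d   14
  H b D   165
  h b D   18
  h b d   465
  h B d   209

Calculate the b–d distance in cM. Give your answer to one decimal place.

27.1 cM

The two most frequent reciprocal classes, h b d and H B D, are the parental types, so the F1 was h b d / H B D.
The two rarest classes, h b D and H B d, are the double crossovers. Comparing them with the parentals, only the d allele has switched, so d is the middle locus and the order is h – d – b.
Crossovers in the d–b interval produce the single-crossover classes h B d and H b D (209 + 165 = 374) plus the double crossovers (32).
RF(d–b) = (374 + 32) / 1500 = 406/1500 = 0.2707 → 27.1 cM.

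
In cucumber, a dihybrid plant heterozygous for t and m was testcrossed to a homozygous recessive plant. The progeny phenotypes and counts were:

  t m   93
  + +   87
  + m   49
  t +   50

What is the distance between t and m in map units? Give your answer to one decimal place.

The two most frequent classes, + + (87) and t m (93), are the parental types, so the F1 was + + / t m.
The recombinant classes are + m and t +: 49 + 50 = 99.
Recombination frequency = 99/279 = 0.3548 ≈ 35.5%, i.e. 35.5 map units.

35.5 map units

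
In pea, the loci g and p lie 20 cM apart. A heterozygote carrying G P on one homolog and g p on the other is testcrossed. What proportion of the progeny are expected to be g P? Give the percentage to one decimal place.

A map distance of 20 cM corresponds to a recombination frequency of 0.200.
The F1 is G P / g p, so g P is a recombinant gamete class with expected frequency r/2 = 0.200/2 = 0.1000.
That is 0.1000 = 10.0% of the progeny.

10.0%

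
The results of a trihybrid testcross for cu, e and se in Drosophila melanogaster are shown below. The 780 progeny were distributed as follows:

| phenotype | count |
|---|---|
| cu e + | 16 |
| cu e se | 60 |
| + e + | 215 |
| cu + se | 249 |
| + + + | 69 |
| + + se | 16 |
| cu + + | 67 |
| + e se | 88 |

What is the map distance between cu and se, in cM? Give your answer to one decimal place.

The two most frequent reciprocal classes, + e + and cu + se, are the parental types, so the F1 was + e + / cu + se.
The two rarest classes, cu e + and + + se, are the double crossovers. Comparing them with the parentals, only the cu allele has switched, so cu is the middle locus and the order is se – cu – e.
Crossovers in the se–cu interval produce the single-crossover classes + e se and cu + + (88 + 67 = 155) plus the double crossovers (32).
RF(se–cu) = (155 + 32) / 780 = 187/780 = 0.2397 → 24.0 cM.

24.0 cM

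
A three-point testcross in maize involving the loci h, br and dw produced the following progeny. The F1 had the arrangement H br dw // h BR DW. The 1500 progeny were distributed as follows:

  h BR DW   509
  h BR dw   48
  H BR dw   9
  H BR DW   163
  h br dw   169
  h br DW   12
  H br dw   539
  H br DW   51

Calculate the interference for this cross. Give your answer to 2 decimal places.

The two rarest classes, H BR dw and h br DW, are the double crossovers. Comparing them with the parentals, only the br allele has switched, so br is the middle locus and the order is dw – br – h.
dw–br: (99 + 21)/1500 = 0.0800; br–h: (332 + 21)/1500 = 0.2353.
Expected DCO frequency = 0.0800 × 0.2353 ≈ 0.01882; observed = 21/1500 ≈ 0.01400.
Coefficient of coincidence = 0.01400/0.01882 ≈ 0.74; interference = 1 − 0.74 = 0.26.

0.26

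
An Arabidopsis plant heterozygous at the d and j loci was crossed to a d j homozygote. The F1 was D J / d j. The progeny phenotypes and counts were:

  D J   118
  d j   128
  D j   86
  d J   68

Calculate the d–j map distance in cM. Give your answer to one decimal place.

The recombinant classes are D j and d J: 86 + 68 = 154.
Recombination frequency = 154/400 = 0.3850 ≈ 38.5%, i.e. 38.5 cM.

38.5 cM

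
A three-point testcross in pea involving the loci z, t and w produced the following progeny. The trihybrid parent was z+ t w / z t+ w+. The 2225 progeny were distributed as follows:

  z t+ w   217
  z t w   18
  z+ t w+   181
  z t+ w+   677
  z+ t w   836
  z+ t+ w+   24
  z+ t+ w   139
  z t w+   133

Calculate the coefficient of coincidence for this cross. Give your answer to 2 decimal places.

0.68

The two rarest classes, z t w and z+ t+ w+, are the double crossovers. Comparing them with the parentals, only the z allele has switched, so z is the middle locus and the order is t – z – w.
t–z: (272 + 42)/2225 = 0.1411; z–w: (398 + 42)/2225 = 0.1978.
Expected DCO frequency = 0.1411 × 0.1978 ≈ 0.02791; observed = 42/2225 ≈ 0.01888.
Coefficient of coincidence = 0.01888/0.02791 ≈ 0.68.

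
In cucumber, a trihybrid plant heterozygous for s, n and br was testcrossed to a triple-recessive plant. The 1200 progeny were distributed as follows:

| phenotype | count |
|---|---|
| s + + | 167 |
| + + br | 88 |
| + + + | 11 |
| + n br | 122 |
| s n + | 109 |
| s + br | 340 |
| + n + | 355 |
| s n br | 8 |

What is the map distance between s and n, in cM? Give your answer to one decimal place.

18.0 cM

The two most frequent reciprocal classes, s + br and + n +, are the parental types, so the F1 was s + br / + n +.
The two rarest classes, s n br and + + +, are the double crossovers. Comparing them with the parentals, only the n allele has switched, so n is the middle locus and the order is br – n – s.
Crossovers in the n–s interval produce the single-crossover classes + + br and s n + (88 + 109 = 197) plus the double crossovers (19).
RF(n–s) = (197 + 19) / 1200 = 216/1200 = 0.1800 → 18.0 cM.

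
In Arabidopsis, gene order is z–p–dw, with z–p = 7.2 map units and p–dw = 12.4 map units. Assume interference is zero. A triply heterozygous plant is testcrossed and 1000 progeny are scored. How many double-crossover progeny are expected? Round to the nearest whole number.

Map distances give recombination frequencies of 0.072 and 0.124 for the two intervals.
With no interference, expected double-crossover frequency = 0.072 × 0.124 = 0.00893.
Expected number = 0.00893 × 1000 = 8.93 ≈ 9.

9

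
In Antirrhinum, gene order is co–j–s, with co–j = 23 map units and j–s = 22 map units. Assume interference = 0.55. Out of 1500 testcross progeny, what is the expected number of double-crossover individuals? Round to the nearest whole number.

34

Map distances give recombination frequencies of 0.230 and 0.220 for the two intervals.
With interference 0.55 (so coincidence = 0.45), expected double-crossover frequency = 0.230 × 0.220 × 0.45 = 0.02277.
Expected number = 0.02277 × 1500 = 34.16 ≈ 34.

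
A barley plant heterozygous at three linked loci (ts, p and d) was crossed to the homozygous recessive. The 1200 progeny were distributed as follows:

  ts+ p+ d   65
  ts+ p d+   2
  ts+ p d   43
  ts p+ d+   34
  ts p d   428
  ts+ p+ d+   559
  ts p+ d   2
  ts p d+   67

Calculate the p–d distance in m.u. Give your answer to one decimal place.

11.3 m.u.

The two most frequent reciprocal classes, ts+ p+ d+ and ts p d, are the parental types, so the F1 was ts+ p+ d+ / ts p d.
The two rarest classes, ts+ p d+ and ts p+ d, are the double crossovers. Comparing them with the parentals, only the p allele has switched, so p is the middle locus and the order is ts – p – d.
Crossovers in the p–d interval produce the single-crossover classes ts+ p+ d and ts p d+ (65 + 67 = 132) plus the double crossovers (4).
RF(p–d) = (132 + 4) / 1200 = 136/1200 = 0.1133 → 11.3 m.u.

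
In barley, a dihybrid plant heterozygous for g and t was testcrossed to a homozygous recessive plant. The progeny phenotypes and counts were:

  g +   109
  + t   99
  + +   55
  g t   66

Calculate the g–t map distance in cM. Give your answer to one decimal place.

36.8 cM

The two most frequent classes, + t (99) and g + (109), are the parental types, so the F1 was + t / g +.
The recombinant classes are + + and g t: 55 + 66 = 121.
Recombination frequency = 121/329 = 0.3678 ≈ 36.8%, i.e. 36.8 cM.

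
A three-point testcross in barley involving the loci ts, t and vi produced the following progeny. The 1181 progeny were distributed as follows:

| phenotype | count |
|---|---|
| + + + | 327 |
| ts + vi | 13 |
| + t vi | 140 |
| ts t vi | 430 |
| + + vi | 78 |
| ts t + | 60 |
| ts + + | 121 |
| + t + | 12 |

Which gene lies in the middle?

The two most frequent reciprocal classes, ts t vi and + + +, are the parental types, so the F1 was ts t vi / + + +.
The two rarest classes, ts + vi and + t +, are the double crossovers. Comparing them with the parentals, only the t allele has switched, so t is the middle locus and the order is ts – t – vi.

t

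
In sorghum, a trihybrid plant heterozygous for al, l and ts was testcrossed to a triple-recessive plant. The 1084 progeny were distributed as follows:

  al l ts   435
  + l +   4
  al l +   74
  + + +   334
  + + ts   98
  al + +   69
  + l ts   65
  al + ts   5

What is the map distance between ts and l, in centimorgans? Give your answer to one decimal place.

16.7 centimorgans

The two most frequent reciprocal classes, al l ts and + + +, are the parental types, so the F1 was al l ts / + + +.
The two rarest classes, al + ts and + l +, are the double crossovers. Comparing them with the parentals, only the l allele has switched, so l is the middle locus and the order is ts – l – al.
Crossovers in the ts–l interval produce the single-crossover classes al l + and + + ts (74 + 98 = 172) plus the double crossovers (9).
RF(ts–l) = (172 + 9) / 1084 = 181/1084 = 0.1670 → 16.7 centimorgans.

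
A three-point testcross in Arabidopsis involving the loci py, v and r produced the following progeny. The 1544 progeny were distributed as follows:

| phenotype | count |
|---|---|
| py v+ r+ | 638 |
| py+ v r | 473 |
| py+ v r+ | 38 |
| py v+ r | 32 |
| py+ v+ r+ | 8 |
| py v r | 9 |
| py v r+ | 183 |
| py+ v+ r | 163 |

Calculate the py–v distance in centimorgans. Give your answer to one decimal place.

23.5 centimorgans

The two most frequent reciprocal classes, py v+ r+ and py+ v r, are the parental types, so the F1 was py v+ r+ / py+ v r.
The two rarest classes, py+ v+ r+ and py v r, are the double crossovers. Comparing them with the parentals, only the py allele has switched, so py is the middle locus and the order is v – py – r.
Crossovers in the v–py interval produce the single-crossover classes py v r+ and py+ v+ r (183 + 163 = 346) plus the double crossovers (17).
RF(v–py) = (346 + 17) / 1544 = 363/1544 = 0.2351 → 23.5 centimorgans.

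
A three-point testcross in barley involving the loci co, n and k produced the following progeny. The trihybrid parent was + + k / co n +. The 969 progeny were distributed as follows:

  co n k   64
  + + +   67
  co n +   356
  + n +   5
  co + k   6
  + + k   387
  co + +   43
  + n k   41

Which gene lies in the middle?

The two rarest classes, co + k and + n +, are the double crossovers. Comparing them with the parentals, only the co allele has switched, so co is the middle locus and the order is n – co – k.

co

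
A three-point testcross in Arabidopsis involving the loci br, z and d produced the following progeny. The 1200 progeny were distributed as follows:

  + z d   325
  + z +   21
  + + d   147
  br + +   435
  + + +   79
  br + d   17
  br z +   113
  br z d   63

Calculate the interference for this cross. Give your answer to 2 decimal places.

The two most frequent reciprocal classes, br + + and + z d, are the parental types, so the F1 was br + + / + z d.
The two rarest classes, br + d and + z +, are the double crossovers. Comparing them with the parentals, only the d allele has switched, so d is the middle locus and the order is br – d – z.
br–d: (142 + 38)/1200 = 0.1500; d–z: (260 + 38)/1200 = 0.2483.
Expected DCO frequency = 0.1500 × 0.2483 ≈ 0.03725; observed = 38/1200 ≈ 0.03167.
Coefficient of coincidence = 0.03167/0.03725 ≈ 0.85; interference = 1 − 0.85 = 0.15.

0.15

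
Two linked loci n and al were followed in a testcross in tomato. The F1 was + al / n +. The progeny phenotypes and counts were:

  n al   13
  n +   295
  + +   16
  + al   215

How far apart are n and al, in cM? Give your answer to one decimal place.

5.4 cM

The recombinant classes are + + and n al: 16 + 13 = 29.
Recombination frequency = 29/539 = 0.0538 ≈ 5.4%, i.e. 5.4 cM.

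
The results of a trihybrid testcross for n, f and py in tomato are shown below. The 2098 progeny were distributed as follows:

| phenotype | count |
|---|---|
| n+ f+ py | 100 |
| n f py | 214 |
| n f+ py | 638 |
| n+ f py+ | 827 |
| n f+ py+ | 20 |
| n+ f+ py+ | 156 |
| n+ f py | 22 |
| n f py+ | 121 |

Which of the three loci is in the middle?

py

The two most frequent reciprocal classes, n f+ py and n+ f py+, are the parental types, so the F1 was n f+ py / n+ f py+.
The two rarest classes, n f+ py+ and n+ f py, are the double crossovers. Comparing them with the parentals, only the py allele has switched, so py is the middle locus and the order is f – py – n.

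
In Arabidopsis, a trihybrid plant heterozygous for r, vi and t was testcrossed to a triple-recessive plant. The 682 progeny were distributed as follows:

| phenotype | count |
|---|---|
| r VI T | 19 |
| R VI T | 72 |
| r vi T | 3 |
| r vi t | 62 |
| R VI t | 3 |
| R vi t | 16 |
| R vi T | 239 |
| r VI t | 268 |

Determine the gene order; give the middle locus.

r

The two most frequent reciprocal classes, R vi T and r VI t, are the parental types, so the F1 was R vi T / r VI t.
The two rarest classes, r vi T and R VI t, are the double crossovers. Comparing them with the parentals, only the r allele has switched, so r is the middle locus and the order is vi – r – t.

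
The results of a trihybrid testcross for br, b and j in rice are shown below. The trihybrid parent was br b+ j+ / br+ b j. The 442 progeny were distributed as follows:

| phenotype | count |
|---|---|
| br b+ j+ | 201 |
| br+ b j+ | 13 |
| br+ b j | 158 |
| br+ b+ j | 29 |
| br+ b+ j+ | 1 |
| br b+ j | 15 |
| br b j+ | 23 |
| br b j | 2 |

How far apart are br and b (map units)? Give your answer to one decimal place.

12.4 map units

The two rarest classes, br+ b+ j+ and br b j, are the double crossovers. Comparing them with the parentals, only the br allele has switched, so br is the middle locus and the order is j – br – b.
Crossovers in the br–b interval produce the single-crossover classes br b j+ and br+ b+ j (23 + 29 = 52) plus the double crossovers (3).
RF(br–b) = (52 + 3) / 442 = 55/442 = 0.1244 → 12.4 map units.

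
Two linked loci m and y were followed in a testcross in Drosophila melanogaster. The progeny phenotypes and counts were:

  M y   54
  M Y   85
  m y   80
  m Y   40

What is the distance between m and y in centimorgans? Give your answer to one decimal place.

36.3 centimorgans

The two most frequent classes, M Y (85) and m y (80), are the parental types, so the F1 was M Y / m y.
The recombinant classes are M y and m Y: 54 + 40 = 94.
Recombination frequency = 94/259 = 0.3629 ≈ 36.3%, i.e. 36.3 centimorgans.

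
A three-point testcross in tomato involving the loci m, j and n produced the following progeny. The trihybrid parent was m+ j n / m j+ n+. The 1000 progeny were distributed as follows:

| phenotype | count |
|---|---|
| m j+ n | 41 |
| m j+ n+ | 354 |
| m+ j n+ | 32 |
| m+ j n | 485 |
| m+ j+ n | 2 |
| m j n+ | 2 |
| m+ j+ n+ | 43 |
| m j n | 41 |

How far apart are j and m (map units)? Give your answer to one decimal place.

8.8 map units

The two rarest classes, m+ j+ n and m j n+, are the double crossovers. Comparing them with the parentals, only the j allele has switched, so j is the middle locus and the order is m – j – n.
Crossovers in the m–j interval produce the single-crossover classes m j n and m+ j+ n+ (41 + 43 = 84) plus the double crossovers (4).
RF(m–j) = (84 + 4) / 1000 = 88/1000 = 0.0880 → 8.8 map units.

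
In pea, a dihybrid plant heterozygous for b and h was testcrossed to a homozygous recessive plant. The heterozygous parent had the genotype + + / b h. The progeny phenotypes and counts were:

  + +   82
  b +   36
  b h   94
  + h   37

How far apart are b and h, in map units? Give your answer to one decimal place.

The recombinant classes are + h and b +: 37 + 36 = 73.
Recombination frequency = 73/249 = 0.2932 ≈ 29.3%, i.e. 29.3 map units.

29.3 map units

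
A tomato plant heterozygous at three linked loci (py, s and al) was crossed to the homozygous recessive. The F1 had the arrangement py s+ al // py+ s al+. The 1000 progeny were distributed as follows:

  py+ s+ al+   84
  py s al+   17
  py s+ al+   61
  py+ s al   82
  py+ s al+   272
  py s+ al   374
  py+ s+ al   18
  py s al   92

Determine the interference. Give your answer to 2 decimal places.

0.07

The two rarest classes, py+ s+ al and py s al+, are the double crossovers. Comparing them with the parentals, only the py allele has switched, so py is the middle locus and the order is al – py – s.
al–py: (143 + 35)/1000 = 0.1780; py–s: (176 + 35)/1000 = 0.2110.
Expected DCO frequency = 0.1780 × 0.2110 ≈ 0.03756; observed = 35/1000 ≈ 0.03500.
Coefficient of coincidence = 0.03500/0.03756 ≈ 0.93; interference = 1 − 0.93 = 0.07.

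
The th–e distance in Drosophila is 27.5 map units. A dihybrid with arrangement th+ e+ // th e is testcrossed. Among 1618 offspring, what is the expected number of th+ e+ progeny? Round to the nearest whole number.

A map distance of 27.5 map units corresponds to a recombination frequency of 0.275.
The F1 is th+ e+ / th e, so th+ e+ is a parental gamete class with expected frequency (1 − r)/2 = 0.725/2 = 0.3625.
Expected number = 0.3625 × 1618 = 586.52 ≈ 587.

587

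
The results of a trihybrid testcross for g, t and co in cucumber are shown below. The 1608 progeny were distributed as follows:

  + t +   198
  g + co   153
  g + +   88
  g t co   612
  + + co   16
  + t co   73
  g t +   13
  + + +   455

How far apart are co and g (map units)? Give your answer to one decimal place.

The two most frequent reciprocal classes, + + + and g t co, are the parental types, so the F1 was + + + / g t co.
The two rarest classes, + + co and g t +, are the double crossovers. Comparing them with the parentals, only the co allele has switched, so co is the middle locus and the order is g – co – t.
Crossovers in the g–co interval produce the single-crossover classes g + + and + t co (88 + 73 = 161) plus the double crossovers (29).
RF(g–co) = (161 + 29) / 1608 = 190/1608 = 0.1182 → 11.8 map units.

11.8 map units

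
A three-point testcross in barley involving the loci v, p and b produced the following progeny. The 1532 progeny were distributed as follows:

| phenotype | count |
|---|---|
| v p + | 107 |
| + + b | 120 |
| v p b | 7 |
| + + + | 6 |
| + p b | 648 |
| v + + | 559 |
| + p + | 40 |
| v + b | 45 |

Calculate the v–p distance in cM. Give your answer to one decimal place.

15.7 cM

The two most frequent reciprocal classes, v + + and + p b, are the parental types, so the F1 was v + + / + p b.
The two rarest classes, + + + and v p b, are the double crossovers. Comparing them with the parentals, only the v allele has switched, so v is the middle locus and the order is b – v – p.
Crossovers in the v–p interval produce the single-crossover classes v p + and + + b (107 + 120 = 227) plus the double crossovers (13).
RF(v–p) = (227 + 13) / 1532 = 240/1532 = 0.1567 → 15.7 cM.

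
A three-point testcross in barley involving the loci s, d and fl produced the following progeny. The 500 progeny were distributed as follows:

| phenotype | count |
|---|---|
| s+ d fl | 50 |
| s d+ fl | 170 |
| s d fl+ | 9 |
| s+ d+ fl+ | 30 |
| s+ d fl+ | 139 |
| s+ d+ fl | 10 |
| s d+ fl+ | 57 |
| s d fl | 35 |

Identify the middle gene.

The two most frequent reciprocal classes, s d+ fl and s+ d fl+, are the parental types, so the F1 was s d+ fl / s+ d fl+.
The two rarest classes, s+ d+ fl and s d fl+, are the double crossovers. Comparing them with the parentals, only the s allele has switched, so s is the middle locus and the order is d – s – fl.

s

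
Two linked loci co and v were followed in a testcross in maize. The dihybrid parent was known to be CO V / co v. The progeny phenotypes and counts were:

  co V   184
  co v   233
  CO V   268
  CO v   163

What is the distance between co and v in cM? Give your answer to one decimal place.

40.9 cM

The recombinant classes are CO v and co V: 163 + 184 = 347.
Recombination frequency = 347/848 = 0.4092 ≈ 40.9%, i.e. 40.9 cM.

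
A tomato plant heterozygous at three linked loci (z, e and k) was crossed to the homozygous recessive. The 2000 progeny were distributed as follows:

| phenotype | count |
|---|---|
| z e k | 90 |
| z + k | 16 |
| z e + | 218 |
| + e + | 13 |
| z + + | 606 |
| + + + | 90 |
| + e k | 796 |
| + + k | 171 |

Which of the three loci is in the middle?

The two most frequent reciprocal classes, z + + and + e k, are the parental types, so the F1 was z + + / + e k.
The two rarest classes, z + k and + e +, are the double crossovers. Comparing them with the parentals, only the k allele has switched, so k is the middle locus and the order is z – k – e.

k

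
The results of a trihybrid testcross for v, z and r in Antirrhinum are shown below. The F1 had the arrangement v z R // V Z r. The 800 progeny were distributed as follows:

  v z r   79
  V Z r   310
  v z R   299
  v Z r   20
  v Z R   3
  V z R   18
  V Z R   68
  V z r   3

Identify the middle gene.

The two rarest classes, v Z R and V z r, are the double crossovers. Comparing them with the parentals, only the z allele has switched, so z is the middle locus and the order is r – z – v.

z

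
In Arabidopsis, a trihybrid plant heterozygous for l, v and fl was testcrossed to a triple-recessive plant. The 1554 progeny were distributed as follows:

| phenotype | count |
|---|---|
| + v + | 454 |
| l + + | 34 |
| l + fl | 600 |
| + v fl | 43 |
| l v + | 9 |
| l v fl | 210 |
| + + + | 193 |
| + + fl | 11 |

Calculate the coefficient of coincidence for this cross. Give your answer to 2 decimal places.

0.76

The two most frequent reciprocal classes, l + fl and + v +, are the parental types, so the F1 was l + fl / + v +.
The two rarest classes, + + fl and l v +, are the double crossovers. Comparing them with the parentals, only the l allele has switched, so l is the middle locus and the order is v – l – fl.
v–l: (403 + 20)/1554 = 0.2722; l–fl: (77 + 20)/1554 = 0.0624.
Expected DCO frequency = 0.2722 × 0.0624 ≈ 0.01699; observed = 20/1554 ≈ 0.01287.
Coefficient of coincidence = 0.01287/0.01699 ≈ 0.76.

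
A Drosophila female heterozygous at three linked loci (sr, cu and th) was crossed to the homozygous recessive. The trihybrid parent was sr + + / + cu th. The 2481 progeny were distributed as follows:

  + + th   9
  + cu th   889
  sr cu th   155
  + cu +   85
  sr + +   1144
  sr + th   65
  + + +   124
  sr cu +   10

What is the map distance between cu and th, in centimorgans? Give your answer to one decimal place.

The two rarest classes, sr cu + and + + th, are the double crossovers. Comparing them with the parentals, only the cu allele has switched, so cu is the middle locus and the order is th – cu – sr.
Crossovers in the th–cu interval produce the single-crossover classes sr + th and + cu + (65 + 85 = 150) plus the double crossovers (19).
RF(th–cu) = (150 + 19) / 2481 = 169/2481 = 0.0681 → 6.8 centimorgans.

6.8 centimorgans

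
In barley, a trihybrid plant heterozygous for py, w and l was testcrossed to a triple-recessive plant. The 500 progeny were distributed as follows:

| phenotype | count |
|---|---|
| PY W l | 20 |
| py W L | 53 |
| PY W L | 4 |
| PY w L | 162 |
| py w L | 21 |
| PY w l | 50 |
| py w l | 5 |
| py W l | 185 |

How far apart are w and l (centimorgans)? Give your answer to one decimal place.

22.4 centimorgans

The two most frequent reciprocal classes, py W l and PY w L, are the parental types, so the F1 was py W l / PY w L.
The two rarest classes, py w l and PY W L, are the double crossovers. Comparing them with the parentals, only the w allele has switched, so w is the middle locus and the order is l – w – py.
Crossovers in the l–w interval produce the single-crossover classes py W L and PY w l (53 + 50 = 103) plus the double crossovers (9).
RF(l–w) = (103 + 9) / 500 = 112/500 = 0.2240 → 22.4 centimorgans.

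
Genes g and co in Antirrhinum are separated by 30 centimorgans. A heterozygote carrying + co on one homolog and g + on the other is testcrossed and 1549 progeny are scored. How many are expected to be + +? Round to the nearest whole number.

232

A map distance of 30 centimorgans corresponds to a recombination frequency of 0.300.
The F1 is + co / g +, so + + is a recombinant gamete class with expected frequency r/2 = 0.300/2 = 0.1500.
Expected number = 0.1500 × 1549 = 232.35 ≈ 232.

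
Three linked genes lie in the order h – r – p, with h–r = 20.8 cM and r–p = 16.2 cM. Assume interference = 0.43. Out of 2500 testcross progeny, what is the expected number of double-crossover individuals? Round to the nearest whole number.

Map distances give recombination frequencies of 0.208 and 0.162 for the two intervals.
With interference 0.43 (so coincidence = 0.57), expected double-crossover frequency = 0.208 × 0.162 × 0.57 = 0.01921.
Expected number = 0.01921 × 2500 = 48.02 ≈ 48.

48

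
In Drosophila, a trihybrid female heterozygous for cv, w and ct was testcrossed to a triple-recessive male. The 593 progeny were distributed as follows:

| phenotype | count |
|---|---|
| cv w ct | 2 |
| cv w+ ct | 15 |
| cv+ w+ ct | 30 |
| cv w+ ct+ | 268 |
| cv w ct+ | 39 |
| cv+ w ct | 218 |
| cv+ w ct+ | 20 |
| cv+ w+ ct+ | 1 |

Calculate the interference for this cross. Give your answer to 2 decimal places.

The two most frequent reciprocal classes, cv w+ ct+ and cv+ w ct, are the parental types, so the F1 was cv w+ ct+ / cv+ w ct.
The two rarest classes, cv+ w+ ct+ and cv w ct, are the double crossovers. Comparing them with the parentals, only the cv allele has switched, so cv is the middle locus and the order is ct – cv – w.
ct–cv: (35 + 3)/593 = 0.0641; cv–w: (69 + 3)/593 = 0.1214.
Expected DCO frequency = 0.0641 × 0.1214 ≈ 0.00778; observed = 3/593 ≈ 0.00506.
Coefficient of coincidence = 0.00506/0.00778 ≈ 0.65; interference = 1 − 0.65 = 0.35.

0.35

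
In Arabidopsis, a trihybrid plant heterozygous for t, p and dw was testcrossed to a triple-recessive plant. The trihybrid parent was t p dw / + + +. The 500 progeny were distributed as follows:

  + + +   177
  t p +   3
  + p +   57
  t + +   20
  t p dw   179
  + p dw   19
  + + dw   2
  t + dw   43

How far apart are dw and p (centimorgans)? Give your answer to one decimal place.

21.0 centimorgans

The two rarest classes, t p + and + + dw, are the double crossovers. Comparing them with the parentals, only the dw allele has switched, so dw is the middle locus and the order is p – dw – t.
Crossovers in the p–dw interval produce the single-crossover classes t + dw and + p + (43 + 57 = 100) plus the double crossovers (5).
RF(p–dw) = (100 + 5) / 500 = 105/500 = 0.2100 → 21.0 centimorgans.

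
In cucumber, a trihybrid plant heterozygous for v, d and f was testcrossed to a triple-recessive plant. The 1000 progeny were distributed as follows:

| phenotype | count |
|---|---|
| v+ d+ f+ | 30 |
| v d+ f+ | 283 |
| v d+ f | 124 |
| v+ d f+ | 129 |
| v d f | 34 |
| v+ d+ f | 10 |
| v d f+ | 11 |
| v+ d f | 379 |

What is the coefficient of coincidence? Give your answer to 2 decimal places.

The two most frequent reciprocal classes, v+ d f and v d+ f+, are the parental types, so the F1 was v+ d f / v d+ f+.
The two rarest classes, v+ d+ f and v d f+, are the double crossovers. Comparing them with the parentals, only the d allele has switched, so d is the middle locus and the order is f – d – v.
f–d: (253 + 21)/1000 = 0.2740; d–v: (64 + 21)/1000 = 0.0850.
Expected DCO frequency = 0.2740 × 0.0850 ≈ 0.02329; observed = 21/1000 ≈ 0.02100.
Coefficient of coincidence = 0.02100/0.02329 ≈ 0.90.

0.90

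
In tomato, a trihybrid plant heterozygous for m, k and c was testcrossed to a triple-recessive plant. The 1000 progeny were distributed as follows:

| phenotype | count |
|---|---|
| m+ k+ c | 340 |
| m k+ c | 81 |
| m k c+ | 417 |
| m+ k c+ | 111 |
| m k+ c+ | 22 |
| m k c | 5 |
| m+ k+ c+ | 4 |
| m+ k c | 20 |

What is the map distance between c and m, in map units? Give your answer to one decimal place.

The two most frequent reciprocal classes, m+ k+ c and m k c+, are the parental types, so the F1 was m+ k+ c / m k c+.
The two rarest classes, m+ k+ c+ and m k c, are the double crossovers. Comparing them with the parentals, only the c allele has switched, so c is the middle locus and the order is m – c – k.
Crossovers in the m–c interval produce the single-crossover classes m k+ c and m+ k c+ (81 + 111 = 192) plus the double crossovers (9).
RF(m–c) = (192 + 9) / 1000 = 201/1000 = 0.2010 → 20.1 map units.

20.1 map units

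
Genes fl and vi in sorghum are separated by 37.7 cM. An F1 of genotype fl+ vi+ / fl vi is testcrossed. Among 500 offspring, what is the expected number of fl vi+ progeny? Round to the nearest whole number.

94

A map distance of 37.7 cM corresponds to a recombination frequency of 0.377.
The F1 is fl+ vi+ / fl vi, so fl vi+ is a recombinant gamete class with expected frequency r/2 = 0.377/2 = 0.1885.
Expected number = 0.1885 × 500 = 94.25 ≈ 94.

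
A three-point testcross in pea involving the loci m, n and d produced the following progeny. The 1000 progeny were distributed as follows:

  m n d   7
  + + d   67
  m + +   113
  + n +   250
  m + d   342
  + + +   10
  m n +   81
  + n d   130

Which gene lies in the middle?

The two most frequent reciprocal classes, + n + and m + d, are the parental types, so the F1 was + n + / m + d.
The two rarest classes, + + + and m n d, are the double crossovers. Comparing them with the parentals, only the n allele has switched, so n is the middle locus and the order is d – n – m.

n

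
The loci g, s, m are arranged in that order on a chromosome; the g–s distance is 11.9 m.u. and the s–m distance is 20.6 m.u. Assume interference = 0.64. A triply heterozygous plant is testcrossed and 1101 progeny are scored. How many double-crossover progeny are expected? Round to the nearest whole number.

Map distances give recombination frequencies of 0.119 and 0.206 for the two intervals.
With interference 0.64 (so coincidence = 0.36), expected double-crossover frequency = 0.119 × 0.206 × 0.36 = 0.00883.
Expected number = 0.00883 × 1101 = 9.72 ≈ 10.

10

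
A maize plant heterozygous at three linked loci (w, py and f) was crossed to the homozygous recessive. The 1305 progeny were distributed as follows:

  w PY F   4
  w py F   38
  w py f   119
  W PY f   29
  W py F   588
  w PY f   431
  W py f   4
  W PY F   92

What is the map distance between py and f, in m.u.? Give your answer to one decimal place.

The two most frequent reciprocal classes, W py F and w PY f, are the parental types, so the F1 was W py F / w PY f.
The two rarest classes, W py f and w PY F, are the double crossovers. Comparing them with the parentals, only the f allele has switched, so f is the middle locus and the order is py – f – w.
Crossovers in the py–f interval produce the single-crossover classes W PY F and w py f (92 + 119 = 211) plus the double crossovers (8).
RF(py–f) = (211 + 8) / 1305 = 219/1305 = 0.1678 → 16.8 m.u.

16.8 m.u.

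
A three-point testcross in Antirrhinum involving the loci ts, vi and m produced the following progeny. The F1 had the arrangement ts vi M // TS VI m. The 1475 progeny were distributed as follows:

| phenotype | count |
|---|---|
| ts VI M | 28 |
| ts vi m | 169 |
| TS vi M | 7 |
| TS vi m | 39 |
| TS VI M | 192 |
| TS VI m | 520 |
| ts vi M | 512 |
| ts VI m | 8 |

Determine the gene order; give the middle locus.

The two rarest classes, TS vi M and ts VI m, are the double crossovers. Comparing them with the parentals, only the ts allele has switched, so ts is the middle locus and the order is m – ts – vi.

ts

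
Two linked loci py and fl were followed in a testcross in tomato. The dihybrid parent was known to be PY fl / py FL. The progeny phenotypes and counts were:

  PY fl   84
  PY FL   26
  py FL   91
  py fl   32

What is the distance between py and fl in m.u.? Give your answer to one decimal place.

24.9 m.u.

The recombinant classes are PY FL and py fl: 26 + 32 = 58.
Recombination frequency = 58/233 = 0.2489 ≈ 24.9%, i.e. 24.9 m.u.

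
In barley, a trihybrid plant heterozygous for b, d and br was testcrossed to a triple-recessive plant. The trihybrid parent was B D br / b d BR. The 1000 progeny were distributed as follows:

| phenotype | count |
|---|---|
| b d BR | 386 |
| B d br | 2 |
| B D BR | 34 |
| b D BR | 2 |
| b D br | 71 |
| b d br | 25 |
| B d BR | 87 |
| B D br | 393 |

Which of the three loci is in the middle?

The two rarest classes, B d br and b D BR, are the double crossovers. Comparing them with the parentals, only the d allele has switched, so d is the middle locus and the order is br – d – b.

d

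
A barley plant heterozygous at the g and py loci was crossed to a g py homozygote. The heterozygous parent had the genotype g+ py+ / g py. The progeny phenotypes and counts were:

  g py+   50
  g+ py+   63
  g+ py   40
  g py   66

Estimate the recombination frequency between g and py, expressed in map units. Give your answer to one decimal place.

41.1 map units

The recombinant classes are g+ py and g py+: 40 + 50 = 90.
Recombination frequency = 90/219 = 0.4110 ≈ 41.1%, i.e. 41.1 map units.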